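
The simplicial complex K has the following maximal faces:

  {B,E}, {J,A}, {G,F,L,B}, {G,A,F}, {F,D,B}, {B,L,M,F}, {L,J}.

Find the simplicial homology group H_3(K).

Order the vertices as A < B < D < E < F < G < J < L < M. Listing each simplex with vertices in this order, K has dimension 3 with simplices:

  0-simplices (9): A, B, D, E, F, G, J, L, M
  1-simplices (16): AF, AG, AJ, BD, BE, BF, BG, BL, BM, DF, FG, FL, FM, GL, JL, LM
  2-simplices (9): AFG, BDF, BFG, BFL, BFM, BGL, BLM, FGL, FLM
  3-simplices (2): BFGL, BFLM

giving chain groups C_0 ≅ Z^9, C_1 ≅ Z^16, C_2 ≅ Z^9, C_3 ≅ Z^2.

The boundary map ∂_1: C_1 → C_0 sends each edge [p,q] (with p < q) to q − p. For instance
  ∂FL = L − F.
As a 9×16 matrix over Z this has rank 8, with invariant factors (1,1,1,1,1,1,1,1).

Boundary ∂_2: C_2 → C_1 sends each 2-simplex [p,q,r] to [q,r] − [p,r] + [p,q]. For instance
  ∂BDF = DF − BF + BD,
  ∂FLM = LM − FM + FL.
The resulting 16×9 matrix has rank 7, and its Smith normal form has invariant factors (1,1,1,1,1,1,1).

The boundary map ∂_3: C_3 → C_2 sends each 3-simplex σ to the alternating sum Σ_i (−1)^i (σ with its i-th vertex removed). For instance
  ∂BFGL = FGL − BGL + BFL − BFG,
  ∂BFLM = FLM − BLM + BFM − BFL.
The 9×2 boundary matrix has rank 2 and Smith normal form diag(1,1).

Reading off H_k = ker ∂_k / im ∂_{k+1}:

  H_3: rank ker ∂_3 − rank ∂_4 = (2 − 2) − 0 = 0, and there is no ∂_4, so H_3 = 0.

H_3 = 0.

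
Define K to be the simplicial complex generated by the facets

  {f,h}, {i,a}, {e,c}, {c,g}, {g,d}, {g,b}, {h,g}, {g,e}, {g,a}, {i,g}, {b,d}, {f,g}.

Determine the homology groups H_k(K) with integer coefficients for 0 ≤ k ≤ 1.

Take the total order a < b < c < d < e < f < g < h < i on the vertex set. Then K (dimension 1) consists of the simplices:

  0-simplices (9): a, b, c, d, e, f, g, h, i
  1-simplices (12): ag, ai, bd, bg, ce, cg, dg, eg, fg, fh, gh, gi

so the chain groups are C_0 ≅ Z^9, C_1 ≅ Z^12.

The boundary map ∂_1: C_1 → C_0 is given by ∂[p,q] = [q] − [p]. For instance
  ∂bd = d − b.
The 9×12 boundary matrix has rank 8 and Smith normal form diag(1,1,1,1,1,1,1,1).

Now H_k = ker ∂_k / im ∂_{k+1}, so:

  H_0: rank C_0 − rank ∂_1 = 9 − 8 = 1, and the invariant factors of ∂_1 are all 1, so H_0 ≅ Z.
  H_1: rank ker ∂_1 − rank ∂_2 = (12 − 8) − 0 = 4, and there is no ∂_2, so H_1 ≅ Z^4.

(K is a triangulation of a wedge of 4 circles.)

H_0 = Z,  H_1 = Z^4.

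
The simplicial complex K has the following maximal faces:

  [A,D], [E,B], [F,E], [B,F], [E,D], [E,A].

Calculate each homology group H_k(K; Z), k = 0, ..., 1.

H_0 ≅ Z,  H_1 ≅ Z^2.

K has 5 vertices, 6 edges.
rank ∂_0 = 0, rank ∂_1 = 4 ⇒ b_0 = 5 − 0 − 4 = 1; all invariant factors of ∂_1 are 1 so no torsion. So H_0 = Z.
rank ∂_1 = 4, rank ∂_2 = 0 ⇒ b_1 = 6 − 4 − 0 = 2. So H_1 = Z^2.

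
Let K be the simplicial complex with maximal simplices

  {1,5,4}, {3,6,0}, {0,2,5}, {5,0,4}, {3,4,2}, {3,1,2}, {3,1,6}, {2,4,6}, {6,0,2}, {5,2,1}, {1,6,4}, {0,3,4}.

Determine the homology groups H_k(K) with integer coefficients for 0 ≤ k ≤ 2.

H_0 ≅ Z,  H_1 ≅ Z/2Z,  H_2 = 0.

Take the total order 0 < 1 < 2 < 3 < 4 < 5 < 6 on the vertex set. Then K (dimension 2) consists of the simplices:

  0-simplices (7): [0], [1], [2], [3], [4], [5], [6]
  1-simplices (18): [0,2], [0,3], [0,4], [0,5], [0,6], [1,2], [1,3], [1,4], [1,5], [1,6], [2,3], [2,4], [2,5], [2,6], [3,4], [3,6], [4,5], [4,6]
  2-simplices (12): [0,2,5], [0,2,6], [0,3,4], [0,3,6], [0,4,5], [1,2,3], [1,2,5], [1,3,6], [1,4,5], [1,4,6], [2,3,4], [2,4,6]

Hence C_0 ≅ Z^7, C_1 ≅ Z^18, C_2 ≅ Z^12.

Boundary ∂_1: C_1 → C_0 sends each edge [p,q] (with p < q) to q − p. For instance
  ∂[1,4] = [4] − [1].
As a 7×18 matrix over Z this has rank 6, with invariant factors (1,1,1,1,1,1).

∂_2: C_2 → C_1 acts by ∂[p,q,r] = [q,r] − [p,r] + [p,q]. For instance
  ∂[0,3,6] = [3,6] − [0,6] + [0,3],
  ∂[1,2,5] = [2,5] − [1,5] + [1,2].
This gives a 18×12 integer matrix of rank 12; reducing to Smith normal form yields diagonal entries (1,1,1,1,1,1,1,1,1,1,1,2).

Computing H_k = (kernel of ∂_k) / (image of ∂_{k+1}):

  H_0: rank C_0 − rank ∂_1 = 7 − 6 = 1, and the invariant factors of ∂_1 are all 1, so H_0 ≅ Z.
  H_1: rank ker ∂_1 − rank ∂_2 = (18 − 6) − 12 = 0, and ∂_2 has invariant factor 2 > 1, so H_1 ≅ Z/2Z.
  H_2: rank ker ∂_2 − rank ∂_3 = (12 − 12) − 0 = 0, and there is no ∂_3, so H_2 ≅ 0.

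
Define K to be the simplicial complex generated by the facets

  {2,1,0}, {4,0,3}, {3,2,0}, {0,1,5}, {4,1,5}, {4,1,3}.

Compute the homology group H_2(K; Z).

We work with the vertex ordering 0 < 1 < 2 < 3 < 4 < 5. The simplices of K, each written with vertices in increasing order, are:

  0-simplices (6): [0], [1], [2], [3], [4], [5]
  1-simplices (12): [0,1], [0,2], [0,3], [0,4], [0,5], [1,2], [1,3], [1,4], [1,5], [2,3], [3,4], [4,5]
  2-simplices (6): [0,1,2], [0,1,5], [0,2,3], [0,3,4], [1,3,4], [1,4,5]

so the chain groups are C_0 ≅ Z^6, C_1 ≅ Z^12, C_2 ≅ Z^6.

The boundary map ∂_1: C_1 → C_0 sends each edge [p,q] (with p < q) to q − p.
This gives a 6×12 integer matrix of rank 5; reducing to Smith normal form yields diagonal entries (1,1,1,1,1).

The boundary map ∂_2: C_2 → C_1 sends each 2-simplex [p,q,r] to [q,r] − [p,r] + [p,q]. For instance
  ∂[1,4,5] = [4,5] − [1,5] + [1,4],
  ∂[0,3,4] = [3,4] − [0,4] + [0,3].
As a 12×6 matrix over Z this has rank 6, with invariant factors (1,1,1,1,1,1).

From H_k ≅ ker(∂_k) / im(∂_{k+1}) we obtain:

  H_2: rank ker ∂_2 − rank ∂_3 = (6 − 6) − 0 = 0, and there is no ∂_3, so H_2 ≅ 0.

H_2 ≅ 0.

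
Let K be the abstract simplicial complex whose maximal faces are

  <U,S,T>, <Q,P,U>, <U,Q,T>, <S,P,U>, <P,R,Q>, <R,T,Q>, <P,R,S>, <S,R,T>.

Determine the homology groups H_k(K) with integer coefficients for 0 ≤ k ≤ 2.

H_0 = Z,  H_1 = 0,  H_2 = Z.

Order the vertices as P < Q < R < S < T < U. Listing each simplex with vertices in this order, K has dimension 2 with simplices:

  0-simplices (6): P, Q, R, S, T, U
  1-simplices (12): PQ, PR, PS, PU, QR, QT, QU, RS, RT, ST, SU, TU
  2-simplices (8): PQR, PQU, PRS, PSU, QRT, QTU, RST, STU

so the chain groups are C_0 ≅ Z^6, C_1 ≅ Z^12, C_2 ≅ Z^8.

Boundary ∂_1: C_1 → C_0 maps an edge to its endpoints' difference, ∂[p,q] = q − p. For instance
  ∂QR = R − Q.
As a 6×12 matrix over Z this has rank 5, with invariant factors (1,1,1,1,1).

The boundary map ∂_2: C_2 → C_1 acts by ∂[p,q,r] = [q,r] − [p,r] + [p,q]. For instance
  ∂PRS = RS − PS + PR,
  ∂QRT = RT − QT + QR.
This gives a 12×8 integer matrix of rank 7; reducing to Smith normal form yields diagonal entries (1,1,1,1,1,1,1).

Now H_k = ker ∂_k / im ∂_{k+1}, so:

  H_0: rank C_0 − rank ∂_1 = 6 − 5 = 1, and the invariant factors of ∂_1 are all 1, so H_0 = Z.
  H_1: rank ker ∂_1 − rank ∂_2 = (12 − 5) − 7 = 0, and the invariant factors of ∂_2 are all 1, so H_1 = 0.
  H_2: rank ker ∂_2 − rank ∂_3 = (8 − 7) − 0 = 1, and there is no ∂_3, so H_2 = Z.

As a check, the Euler characteristic is 6 − 12 + 8 = 2, which agrees with 1 − 0 + 1 = 2.
(K is a triangulation of the 2-sphere S^2.)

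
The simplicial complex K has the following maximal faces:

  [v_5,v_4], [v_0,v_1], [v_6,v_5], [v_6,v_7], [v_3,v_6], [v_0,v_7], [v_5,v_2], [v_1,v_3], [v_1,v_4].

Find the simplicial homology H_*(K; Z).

H_0 ≅ Z,  H_1 ≅ Z^2.

Take the total order v_0 < v_1 < v_2 < v_3 < v_4 < v_5 < v_6 < v_7 on the vertex set. Then K (dimension 1) consists of the simplices:

  0-simplices (8): [v_0], [v_1], [v_2], [v_3], [v_4], [v_5], [v_6], [v_7]
  1-simplices (9): [v_0,v_1], [v_0,v_7], [v_1,v_3], [v_1,v_4], [v_2,v_5], [v_3,v_6], [v_4,v_5], [v_5,v_6], [v_6,v_7]

giving chain groups C_0 ≅ Z^8, C_1 ≅ Z^9.

Boundary ∂_1: C_1 → C_0 is given by ∂[p,q] = [q] − [p].
The resulting 8×9 matrix has rank 7, and its Smith normal form has invariant factors (1,1,1,1,1,1,1).

Computing H_k = (kernel of ∂_k) / (image of ∂_{k+1}):

  H_0: rank C_0 − rank ∂_1 = 8 − 7 = 1, and the invariant factors of ∂_1 are all 1, so H_0 ≅ Z.
  H_1: rank ker ∂_1 − rank ∂_2 = (9 − 7) − 0 = 2, and there is no ∂_2, so H_1 ≅ Z^2.

As a check, the Euler characteristic is 8 − 9 = -1, which agrees with 1 − 2 = -1.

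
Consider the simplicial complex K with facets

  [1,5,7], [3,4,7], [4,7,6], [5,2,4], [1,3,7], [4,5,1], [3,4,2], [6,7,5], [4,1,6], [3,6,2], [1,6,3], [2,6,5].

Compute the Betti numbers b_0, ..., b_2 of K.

K has 7 vertices, 18 edges, 12 triangles.
rank ∂_0 = 0, rank ∂_1 = 6 ⇒ b_0 = 7 − 0 − 6 = 1; all invariant factors of ∂_1 are 1 so no torsion. So H_0 = Z.
rank ∂_1 = 6, rank ∂_2 = 12 ⇒ b_1 = 18 − 6 − 12 = 0; ∂_2 has invariant factor(s) [2] giving torsion. So H_1 = Z/2.
rank ∂_2 = 12, rank ∂_3 = 0 ⇒ b_2 = 12 − 12 − 0 = 0. So H_2 = 0.

b_0 = 1, b_1 = 0, b_2 = 0.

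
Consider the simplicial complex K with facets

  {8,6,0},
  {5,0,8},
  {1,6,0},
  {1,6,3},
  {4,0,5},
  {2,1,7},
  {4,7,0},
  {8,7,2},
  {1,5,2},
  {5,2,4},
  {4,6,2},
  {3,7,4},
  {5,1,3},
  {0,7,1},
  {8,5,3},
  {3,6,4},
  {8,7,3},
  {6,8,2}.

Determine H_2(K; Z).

H_2 = Z.

K has 9 vertices, 27 edges, 18 triangles.
rank ∂_2 = 17, rank ∂_3 = 0 ⇒ b_2 = 18 − 17 − 0 = 1. So H_2 = Z.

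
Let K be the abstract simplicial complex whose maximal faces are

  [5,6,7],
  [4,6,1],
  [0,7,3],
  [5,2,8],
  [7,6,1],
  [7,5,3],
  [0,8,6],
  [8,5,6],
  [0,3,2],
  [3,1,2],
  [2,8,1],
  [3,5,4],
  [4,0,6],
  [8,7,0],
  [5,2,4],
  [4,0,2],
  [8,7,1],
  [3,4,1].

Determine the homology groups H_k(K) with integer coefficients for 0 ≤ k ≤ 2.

H_0 = Z,  H_1 = Z ⊕ Z/2,  H_2 = 0.

We work with the vertex ordering 0 < 1 < 2 < 3 < 4 < 5 < 6 < 7 < 8. The simplices of K, each written with vertices in increasing order, are:

  0-simplices (9): [0], [1], [2], [3], [4], [5], [6], [7], [8]
  1-simplices (27): (27 of them)
  2-simplices (18): [0,2,3], [0,2,4], [0,3,7], [0,4,6], [0,6,8], [0,7,8], [1,2,3], [1,2,8], [1,3,4], [1,4,6], [1,6,7], [1,7,8], [2,4,5], [2,5,8], [3,4,5], [3,5,7], [5,6,7], [5,6,8]

Hence C_0 ≅ Z^9, C_1 ≅ Z^27, C_2 ≅ Z^18.

The boundary map ∂_1: C_1 → C_0 is given by ∂[p,q] = [q] − [p].
This gives a 9×27 integer matrix of rank 8; reducing to Smith normal form yields diagonal entries (1,1,1,1,1,1,1,1).

The boundary map ∂_2: C_2 → C_1 maps a triangle to the signed sum of its edges. For instance
  ∂[0,3,7] = [3,7] − [0,7] + [0,3],
  ∂[2,4,5] = [4,5] − [2,5] + [2,4].
The resulting 27×18 matrix has rank 18, and its Smith normal form has invariant factors (1,1,1,1,1,1,1,1,1,1,1,1,1,1,1,1,1,2).

Computing H_k = (kernel of ∂_k) / (image of ∂_{k+1}):

  H_0: rank C_0 − rank ∂_1 = 9 − 8 = 1, and the invariant factors of ∂_1 are all 1, so H_0 = Z.
  H_1: rank ker ∂_1 − rank ∂_2 = (27 − 8) − 18 = 1, and ∂_2 has invariant factor 2 > 1, so H_1 = Z ⊕ Z/2.
  H_2: rank ker ∂_2 − rank ∂_3 = (18 − 18) − 0 = 0, and there is no ∂_3, so H_2 = 0.

As a check, the Euler characteristic is 9 − 27 + 18 = 0, which agrees with 1 − 1 + 0 = 0.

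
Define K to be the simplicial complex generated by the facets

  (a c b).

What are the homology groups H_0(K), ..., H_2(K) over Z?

Take the total order a < b < c on the vertex set. Then K (dimension 2) consists of the simplices:

  0-simplices (3): a, b, c
  1-simplices (3): ab, ac, bc
  2-simplices (1): abc

so the chain groups are C_0 ≅ Z^3, C_1 ≅ Z^3, C_2 ≅ Z^1.

Boundary ∂_1: C_1 → C_0 maps an edge to its endpoints' difference, ∂[p,q] = q − p.
As a 3×3 matrix over Z this has rank 2, with invariant factors (1,1).

Boundary ∂_2: C_2 → C_1 maps a triangle to the signed sum of its edges. For instance
  ∂abc = bc − ac + ab.
The 3×1 boundary matrix has rank 1 and Smith normal form diag(1).

Now H_k = ker ∂_k / im ∂_{k+1}, so:

  H_0: rank C_0 − rank ∂_1 = 3 − 2 = 1, and the invariant factors of ∂_1 are all 1, so H_0 = Z.
  H_1: rank ker ∂_1 − rank ∂_2 = (3 − 2) − 1 = 0, and the invariant factors of ∂_2 are all 1, so H_1 = 0.
  H_2: rank ker ∂_2 − rank ∂_3 = (1 − 1) − 0 = 0, and there is no ∂_3, so H_2 = 0.

(K is a triangulation of the 2-simplex.)

H_0 ≅ Z,  H_1 = 0,  H_2 = 0.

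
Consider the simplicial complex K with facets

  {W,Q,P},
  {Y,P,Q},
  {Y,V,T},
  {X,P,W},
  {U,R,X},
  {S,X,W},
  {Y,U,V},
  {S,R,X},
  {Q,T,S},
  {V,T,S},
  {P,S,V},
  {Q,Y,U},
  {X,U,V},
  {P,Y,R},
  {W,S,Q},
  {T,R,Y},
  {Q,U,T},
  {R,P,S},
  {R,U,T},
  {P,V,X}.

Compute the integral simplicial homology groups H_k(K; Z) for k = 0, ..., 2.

H_0 ≅ Z,  H_1 ≅ Z ⊕ Z/2Z,  H_2 = 0.

Take the total order P < Q < R < S < T < U < V < W < X < Y on the vertex set. Then K (dimension 2) consists of the simplices:

  0-simplices (10): P, Q, R, S, T, U, V, W, X, Y
  1-simplices (30): PQ, PR, PS, PV, PW, PX, PY, QS, QT, QU, QW, QY, RS, RT, RU, RX, RY, ST, SV, SW, SX, TU, TV, TY, UV, UX, UY, VX, VY, WX
  2-simplices (20): PQW, PQY, PRS, PRY, PSV, PVX, PWX, QST, QSW, QTU, QUY, RSX, RTU, RTY, RUX, STV, SWX, TVY, UVX, UVY

giving chain groups C_0 ≅ Z^10, C_1 ≅ Z^30, C_2 ≅ Z^20.

∂_1: C_1 → C_0 maps an edge to its endpoints' difference, ∂[p,q] = q − p.
The 10×30 boundary matrix has rank 9 and Smith normal form diag(1,1,1,1,1,1,1,1,1).

∂_2: C_2 → C_1 maps a triangle to the signed sum of its edges. For instance
  ∂PRY = RY − PY + PR,
  ∂TVY = VY − TY + TV.
The resulting 30×20 matrix has rank 20, and its Smith normal form has invariant factors (1,1,1,1,1,1,1,1,1,1,1,1,1,1,1,1,1,1,1,2).

Reading off H_k = ker ∂_k / im ∂_{k+1}:

  H_0: rank C_0 − rank ∂_1 = 10 − 9 = 1, and the invariant factors of ∂_1 are all 1, so H_0 = Z.
  H_1: rank ker ∂_1 − rank ∂_2 = (30 − 9) − 20 = 1, and ∂_2 has invariant factor 2 > 1, so H_1 = Z ⊕ Z/2Z.
  H_2: rank ker ∂_2 − rank ∂_3 = (20 − 20) − 0 = 0, and there is no ∂_3, so H_2 = 0.

(K is a triangulation of the Klein bottle.)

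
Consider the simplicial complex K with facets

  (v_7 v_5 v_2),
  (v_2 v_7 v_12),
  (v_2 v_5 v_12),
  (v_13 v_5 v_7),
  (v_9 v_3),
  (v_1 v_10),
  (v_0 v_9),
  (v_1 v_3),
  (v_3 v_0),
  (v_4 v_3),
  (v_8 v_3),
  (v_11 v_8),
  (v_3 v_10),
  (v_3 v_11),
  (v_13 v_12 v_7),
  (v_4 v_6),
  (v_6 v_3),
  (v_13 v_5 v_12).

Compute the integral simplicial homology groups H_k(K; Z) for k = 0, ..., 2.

H_0 = Z^2,  H_1 = Z^4,  H_2 = Z.

Take the total order v_0 < v_1 < v_2 < v_3 < v_4 < v_5 < v_6 < v_7 < v_8 < v_9 < v_10 < v_11 < v_12 < v_13 on the vertex set. Then K (dimension 2) consists of the simplices:

  0-simplices (14): [v_0], [v_1], [v_2], [v_3], [v_4], [v_5], [v_6], [v_7], [v_8], [v_9], [v_10], [v_11], [v_12], [v_13]
  1-simplices (21): (21 of them)
  2-simplices (6): [v_2,v_5,v_7], [v_2,v_5,v_12], [v_2,v_7,v_12], [v_5,v_7,v_13], [v_5,v_12,v_13], [v_7,v_12,v_13]

Hence C_0 ≅ Z^14, C_1 ≅ Z^21, C_2 ≅ Z^6.

∂_1: C_1 → C_0 sends each edge [p,q] (with p < q) to q − p. For instance
  ∂[v_3,v_9] = [v_9] − [v_3].
The resulting 14×21 matrix has rank 12, and its Smith normal form has invariant factors (1,1,1,1,1,1,1,1,1,1,1,1).

∂_2: C_2 → C_1 maps a triangle to the signed sum of its edges. For instance
  ∂[v_2,v_7,v_12] = [v_7,v_12] − [v_2,v_12] + [v_2,v_7],
  ∂[v_2,v_5,v_7] = [v_5,v_7] − [v_2,v_7] + [v_2,v_5].
The resulting 21×6 matrix has rank 5, and its Smith normal form has invariant factors (1,1,1,1,1).

Reading off H_k = ker ∂_k / im ∂_{k+1}:

  H_0: rank C_0 − rank ∂_1 = 14 − 12 = 2, and the invariant factors of ∂_1 are all 1, so H_0 ≅ Z^2.
  H_1: rank ker ∂_1 − rank ∂_2 = (21 − 12) − 5 = 4, and the invariant factors of ∂_2 are all 1, so H_1 ≅ Z^4.
  H_2: rank ker ∂_2 − rank ∂_3 = (6 − 5) − 0 = 1, and there is no ∂_3, so H_2 ≅ Z.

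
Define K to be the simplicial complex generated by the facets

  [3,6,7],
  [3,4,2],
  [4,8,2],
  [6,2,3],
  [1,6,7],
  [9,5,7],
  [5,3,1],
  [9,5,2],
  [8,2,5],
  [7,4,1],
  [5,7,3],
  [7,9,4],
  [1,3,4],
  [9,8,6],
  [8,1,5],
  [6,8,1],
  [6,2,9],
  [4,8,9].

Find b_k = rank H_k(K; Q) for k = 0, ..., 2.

b_0 = 1, b_1 = 1, b_2 = 0.

Fix the vertex order 1 < 2 < 3 < 4 < 5 < 6 < 7 < 8 < 9 and write every simplex with vertices in increasing order. Then dim K = 2 and the simplices of K are:

  0-simplices (9): [1], [2], [3], [4], [5], [6], [7], [8], [9]
  1-simplices (27): (27 of them)
  2-simplices (18): [1,3,4], [1,3,5], [1,4,7], [1,5,8], [1,6,7], [1,6,8], [2,3,4], [2,3,6], [2,4,8], [2,5,8], [2,5,9], [2,6,9], [3,5,7], [3,6,7], [4,7,9], [4,8,9], [5,7,9], [6,8,9]

so the chain groups are C_0 ≅ Z^9, C_1 ≅ Z^27, C_2 ≅ Z^18.

Boundary ∂_1: C_1 → C_0 sends each edge [p,q] (with p < q) to q − p. For instance
  ∂[4,9] = [9] − [4].
As a 9×27 matrix over Z this has rank 8, with invariant factors (1,1,1,1,1,1,1,1).

The boundary map ∂_2: C_2 → C_1 acts by ∂[p,q,r] = [q,r] − [p,r] + [p,q]. For instance
  ∂[2,6,9] = [6,9] − [2,9] + [2,6],
  ∂[6,8,9] = [8,9] − [6,9] + [6,8].
The resulting 27×18 matrix has rank 18, and its Smith normal form has invariant factors (1,1,1,1,1,1,1,1,1,1,1,1,1,1,1,1,1,2).

Now H_k = ker ∂_k / im ∂_{k+1}, so:

  H_0: rank C_0 − rank ∂_1 = 9 − 8 = 1, and the invariant factors of ∂_1 are all 1, so H_0 ≅ Z.
  H_1: rank ker ∂_1 − rank ∂_2 = (27 − 8) − 18 = 1, and ∂_2 has invariant factor 2 > 1, so H_1 ≅ Z ⊕ Z/2.
  H_2: rank ker ∂_2 − rank ∂_3 = (18 − 18) − 0 = 0, and there is no ∂_3, so H_2 ≅ 0.

Hence the Betti numbers are b_0 = 1, b_1 = 1, b_2 = 0.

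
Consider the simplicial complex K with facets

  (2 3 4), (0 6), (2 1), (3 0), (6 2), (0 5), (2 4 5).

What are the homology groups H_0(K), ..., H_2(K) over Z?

Fix the vertex order 0 < 1 < 2 < 3 < 4 < 5 < 6 and write every simplex with vertices in increasing order. Then dim K = 2 and the simplices of K are:

  0-simplices (7): [0], [1], [2], [3], [4], [5], [6]
  1-simplices (10): [0,3], [0,5], [0,6], [1,2], [2,3], [2,4], [2,5], [2,6], [3,4], [4,5]
  2-simplices (2): [2,3,4], [2,4,5]

Hence C_0 ≅ Z^7, C_1 ≅ Z^10, C_2 ≅ Z^2.

∂_1: C_1 → C_0 sends each edge [p,q] (with p < q) to q − p. For instance
  ∂[2,6] = [6] − [2].
The 7×10 boundary matrix has rank 6 and Smith normal form diag(1,1,1,1,1,1).

∂_2: C_2 → C_1 sends each 2-simplex [p,q,r] to [q,r] − [p,r] + [p,q]. For instance
  ∂[2,3,4] = [3,4] − [2,4] + [2,3],
  ∂[2,4,5] = [4,5] − [2,5] + [2,4].
As a 10×2 matrix over Z this has rank 2, with invariant factors (1,1).

Now H_k = ker ∂_k / im ∂_{k+1}, so:

  H_0: rank C_0 − rank ∂_1 = 7 − 6 = 1, and the invariant factors of ∂_1 are all 1, so H_0 = Z.
  H_1: rank ker ∂_1 − rank ∂_2 = (10 − 6) − 2 = 2, and the invariant factors of ∂_2 are all 1, so H_1 = Z^2.
  H_2: rank ker ∂_2 − rank ∂_3 = (2 − 2) − 0 = 0, and there is no ∂_3, so H_2 = 0.

H_0 = Z,  H_1 = Z^2,  H_2 = 0.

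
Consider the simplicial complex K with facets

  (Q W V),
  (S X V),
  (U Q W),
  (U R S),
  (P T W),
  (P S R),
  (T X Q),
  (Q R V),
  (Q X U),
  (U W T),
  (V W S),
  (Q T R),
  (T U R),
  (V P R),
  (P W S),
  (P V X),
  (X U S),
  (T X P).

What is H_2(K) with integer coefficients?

Fix the vertex order P < Q < R < S < T < U < V < W < X and write every simplex with vertices in increasing order. Then dim K = 2 and the simplices of K are:

  0-simplices (9): P, Q, R, S, T, U, V, W, X
  1-simplices (27): PR, PS, PT, PV, PW, PX, QR, QT, QU, QV, QW, QX, RS, RT, RU, RV, SU, SV, SW, SX, TU, TW, TX, UW, UX, VW, VX
  2-simplices (18): PRS, PRV, PSW, PTW, PTX, PVX, QRT, QRV, QTX, QUW, QUX, QVW, RSU, RTU, SUX, SVW, SVX, TUW

giving chain groups C_0 ≅ Z^9, C_1 ≅ Z^27, C_2 ≅ Z^18.

Boundary ∂_1: C_1 → C_0 sends each edge [p,q] (with p < q) to q − p. For instance
  ∂UX = X − U.
As a 9×27 matrix over Z this has rank 8, with invariant factors (1,1,1,1,1,1,1,1).

The boundary map ∂_2: C_2 → C_1 sends each 2-simplex [p,q,r] to [q,r] − [p,r] + [p,q]. For instance
  ∂QRV = RV − QV + QR,
  ∂QVW = VW − QW + QV.
This gives a 27×18 integer matrix of rank 18; reducing to Smith normal form yields diagonal entries (1,1,1,1,1,1,1,1,1,1,1,1,1,1,1,1,1,2).

Computing H_k = (kernel of ∂_k) / (image of ∂_{k+1}):

  H_2: rank ker ∂_2 − rank ∂_3 = (18 − 18) − 0 = 0, and there is no ∂_3, so H_2 = 0.

H_2 = 0.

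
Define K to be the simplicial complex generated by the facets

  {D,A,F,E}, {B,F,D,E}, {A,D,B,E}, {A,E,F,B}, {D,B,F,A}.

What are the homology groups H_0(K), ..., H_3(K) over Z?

Take the total order A < B < D < E < F on the vertex set. Then K (dimension 3) consists of the simplices:

  0-simplices (5): A, B, D, E, F
  1-simplices (10): AB, AD, AE, AF, BD, BE, BF, DE, DF, EF
  2-simplices (10): ABD, ABE, ABF, ADE, ADF, AEF, BDE, BDF, BEF, DEF
  3-simplices (5): ABDE, ABDF, ABEF, ADEF, BDEF

so the chain groups are C_0 ≅ Z^5, C_1 ≅ Z^10, C_2 ≅ Z^10, C_3 ≅ Z^5.

Boundary ∂_1: C_1 → C_0 is given by ∂[p,q] = [q] − [p].
The resulting 5×10 matrix has rank 4, and its Smith normal form has invariant factors (1,1,1,1).

Boundary ∂_2: C_2 → C_1 maps a triangle to the signed sum of its edges. For instance
  ∂AEF = EF − AF + AE,
  ∂ABE = BE − AE + AB.
The resulting 10×10 matrix has rank 6, and its Smith normal form has invariant factors (1,1,1,1,1,1).

The boundary map ∂_3: C_3 → C_2 sends each 3-simplex σ to the alternating sum Σ_i (−1)^i (σ with its i-th vertex removed). For instance
  ∂ABDF = BDF − ADF + ABF − ABD,
  ∂ABDE = BDE − ADE + ABE − ABD.
The 10×5 boundary matrix has rank 4 and Smith normal form diag(1,1,1,1).

From H_k ≅ ker(∂_k) / im(∂_{k+1}) we obtain:

  H_0: rank C_0 − rank ∂_1 = 5 − 4 = 1, and the invariant factors of ∂_1 are all 1, so H_0 ≅ Z.
  H_1: rank ker ∂_1 − rank ∂_2 = (10 − 4) − 6 = 0, and the invariant factors of ∂_2 are all 1, so H_1 ≅ 0.
  H_2: rank ker ∂_2 − rank ∂_3 = (10 − 6) − 4 = 0, and the invariant factors of ∂_3 are all 1, so H_2 ≅ 0.
  H_3: rank ker ∂_3 − rank ∂_4 = (5 − 4) − 0 = 1, and there is no ∂_4, so H_3 ≅ Z.

As a check, the Euler characteristic is 5 − 10 + 10 − 5 = 0, which agrees with 1 − 0 + 0 − 1 = 0.
(K is a triangulation of the 3-sphere S^3.)

H_0 ≅ Z,  H_1 = 0,  H_2 = 0,  H_3 ≅ Z.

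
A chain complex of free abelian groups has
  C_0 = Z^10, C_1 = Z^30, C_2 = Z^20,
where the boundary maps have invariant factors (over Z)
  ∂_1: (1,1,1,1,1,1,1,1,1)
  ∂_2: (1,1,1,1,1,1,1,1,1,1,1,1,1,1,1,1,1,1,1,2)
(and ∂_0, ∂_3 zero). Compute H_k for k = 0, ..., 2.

H_0 = Z,  H_1 = Z ⊕ Z/2,  H_2 = 0.

H_0: b_0 = 10 − 0 − 9 = 1; torsion from ∂_1 factors > 1: none. So H_0 = Z.
H_1: b_1 = 30 − 9 − 20 = 1; torsion from ∂_2 factors > 1: [2]. So H_1 = Z ⊕ Z/2.
H_2: b_2 = 20 − 20 − 0 = 0; torsion from ∂_3 factors > 1: none. So H_2 = 0.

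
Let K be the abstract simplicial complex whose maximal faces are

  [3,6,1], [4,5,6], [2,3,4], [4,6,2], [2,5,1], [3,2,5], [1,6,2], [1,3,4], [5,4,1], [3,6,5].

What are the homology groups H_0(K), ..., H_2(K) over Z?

Order the vertices as 1 < 2 < 3 < 4 < 5 < 6. Listing each simplex with vertices in this order, K has dimension 2 with simplices:

  0-simplices (6): [1], [2], [3], [4], [5], [6]
  1-simplices (15): [1,2], [1,3], [1,4], [1,5], [1,6], [2,3], [2,4], [2,5], [2,6], [3,4], [3,5], [3,6], [4,5], [4,6], [5,6]
  2-simplices (10): [1,2,5], [1,2,6], [1,3,4], [1,3,6], [1,4,5], [2,3,4], [2,3,5], [2,4,6], [3,5,6], [4,5,6]

so the chain groups are C_0 ≅ Z^6, C_1 ≅ Z^15, C_2 ≅ Z^10.

Boundary ∂_1: C_1 → C_0 is given by ∂[p,q] = [q] − [p]. For instance
  ∂[1,4] = [4] − [1].
The 6×15 boundary matrix has rank 5 and Smith normal form diag(1,1,1,1,1).

Boundary ∂_2: C_2 → C_1 sends each 2-simplex [p,q,r] to [q,r] − [p,r] + [p,q]. For instance
  ∂[1,3,4] = [3,4] − [1,4] + [1,3],
  ∂[3,5,6] = [5,6] − [3,6] + [3,5].
This gives a 15×10 integer matrix of rank 10; reducing to Smith normal form yields diagonal entries (1,1,1,1,1,1,1,1,1,2).

Now H_k = ker ∂_k / im ∂_{k+1}, so:

  H_0: rank C_0 − rank ∂_1 = 6 − 5 = 1, and the invariant factors of ∂_1 are all 1, so H_0 = Z.
  H_1: rank ker ∂_1 − rank ∂_2 = (15 − 5) − 10 = 0, and ∂_2 has invariant factor 2 > 1, so H_1 = Z/2.
  H_2: rank ker ∂_2 − rank ∂_3 = (10 − 10) − 0 = 0, and there is no ∂_3, so H_2 = 0.

As a check, the Euler characteristic is 6 − 15 + 10 = 1, which agrees with 1 − 0 + 0 = 1.
(K is a triangulation of the real projective plane RP^2.)

H_0 = Z,  H_1 = Z/2,  H_2 = 0.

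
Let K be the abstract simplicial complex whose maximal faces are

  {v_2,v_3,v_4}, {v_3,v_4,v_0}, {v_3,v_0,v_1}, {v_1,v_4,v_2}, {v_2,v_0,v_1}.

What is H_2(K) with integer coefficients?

H_2 = 0.

K has 5 vertices, 10 edges, 5 triangles.
rank ∂_2 = 5, rank ∂_3 = 0 ⇒ b_2 = 5 − 5 − 0 = 0. So H_2 ≅ 0.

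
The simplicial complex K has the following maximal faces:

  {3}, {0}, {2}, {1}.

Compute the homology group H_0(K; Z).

Take the total order 0 < 1 < 2 < 3 on the vertex set. Then K (dimension 0) consists of the simplices:

  0-simplices (4): [0], [1], [2], [3]

giving chain groups C_0 ≅ Z^4.

Computing H_k = (kernel of ∂_k) / (image of ∂_{k+1}):

  H_0: rank C_0 − rank ∂_1 = 4 − 0 = 4, and there is no ∂_1, so H_0 ≅ Z^4.

H_0 = Z^4.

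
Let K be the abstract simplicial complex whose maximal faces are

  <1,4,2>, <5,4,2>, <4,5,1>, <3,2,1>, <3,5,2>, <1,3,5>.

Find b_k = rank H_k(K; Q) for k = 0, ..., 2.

b_0 = 1, b_1 = 0, b_2 = 1.

We work with the vertex ordering 1 < 2 < 3 < 4 < 5. The simplices of K, each written with vertices in increasing order, are:

  0-simplices (5): [1], [2], [3], [4], [5]
  1-simplices (9): [1,2], [1,3], [1,4], [1,5], [2,3], [2,4], [2,5], [3,5], [4,5]
  2-simplices (6): [1,2,3], [1,2,4], [1,3,5], [1,4,5], [2,3,5], [2,4,5]

so the chain groups are C_0 ≅ Z^5, C_1 ≅ Z^9, C_2 ≅ Z^6.

Boundary ∂_1: C_1 → C_0 maps an edge to its endpoints' difference, ∂[p,q] = q − p.
The resulting 5×9 matrix has rank 4, and its Smith normal form has invariant factors (1,1,1,1).

∂_2: C_2 → C_1 sends each 2-simplex [p,q,r] to [q,r] − [p,r] + [p,q]. For instance
  ∂[2,4,5] = [4,5] − [2,5] + [2,4],
  ∂[1,3,5] = [3,5] − [1,5] + [1,3].
As a 9×6 matrix over Z this has rank 5, with invariant factors (1,1,1,1,1).

From H_k ≅ ker(∂_k) / im(∂_{k+1}) we obtain:

  H_0: rank C_0 − rank ∂_1 = 5 − 4 = 1, and the invariant factors of ∂_1 are all 1, so H_0 ≅ Z.
  H_1: rank ker ∂_1 − rank ∂_2 = (9 − 4) − 5 = 0, and the invariant factors of ∂_2 are all 1, so H_1 ≅ 0.
  H_2: rank ker ∂_2 − rank ∂_3 = (6 − 5) − 0 = 1, and there is no ∂_3, so H_2 ≅ Z.

As a check, the Euler characteristic is 5 − 9 + 6 = 2, which agrees with 1 − 0 + 1 = 2.

Hence the Betti numbers are b_0 = 1, b_1 = 0, b_2 = 1.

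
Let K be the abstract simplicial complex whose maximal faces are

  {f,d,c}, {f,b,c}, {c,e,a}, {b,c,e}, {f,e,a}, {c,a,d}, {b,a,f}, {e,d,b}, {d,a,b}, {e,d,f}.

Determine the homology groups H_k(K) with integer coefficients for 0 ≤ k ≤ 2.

H_0 = Z,  H_1 = Z_2,  H_2 = 0.

We work with the vertex ordering a < b < c < d < e < f. The simplices of K, each written with vertices in increasing order, are:

  0-simplices (6): a, b, c, d, e, f
  1-simplices (15): ab, ac, ad, ae, af, bc, bd, be, bf, cd, ce, cf, de, df, ef
  2-simplices (10): abd, abf, acd, ace, aef, bce, bcf, bde, cdf, def

Hence C_0 ≅ Z^6, C_1 ≅ Z^15, C_2 ≅ Z^10.

The boundary map ∂_1: C_1 → C_0 maps an edge to its endpoints' difference, ∂[p,q] = q − p.
The 6×15 boundary matrix has rank 5 and Smith normal form diag(1,1,1,1,1).

Boundary ∂_2: C_2 → C_1 maps a triangle to the signed sum of its edges. For instance
  ∂cdf = df − cf + cd,
  ∂bcf = cf − bf + bc.
The resulting 15×10 matrix has rank 10, and its Smith normal form has invariant factors (1,1,1,1,1,1,1,1,1,2).

Reading off H_k = ker ∂_k / im ∂_{k+1}:

  H_0: rank C_0 − rank ∂_1 = 6 − 5 = 1, and the invariant factors of ∂_1 are all 1, so H_0 = Z.
  H_1: rank ker ∂_1 − rank ∂_2 = (15 − 5) − 10 = 0, and ∂_2 has invariant factor 2 > 1, so H_1 = Z_2.
  H_2: rank ker ∂_2 − rank ∂_3 = (10 − 10) − 0 = 0, and there is no ∂_3, so H_2 = 0.

(K is a triangulation of the real projective plane RP^2.)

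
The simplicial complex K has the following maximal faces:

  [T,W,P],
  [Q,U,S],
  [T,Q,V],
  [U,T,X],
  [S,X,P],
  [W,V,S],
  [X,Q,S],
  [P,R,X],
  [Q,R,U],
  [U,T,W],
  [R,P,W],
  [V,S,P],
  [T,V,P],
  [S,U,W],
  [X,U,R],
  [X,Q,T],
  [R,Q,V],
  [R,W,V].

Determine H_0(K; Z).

Fix the vertex order P < Q < R < S < T < U < V < W < X and write every simplex with vertices in increasing order. Then dim K = 2 and the simplices of K are:

  0-simplices (9): P, Q, R, S, T, U, V, W, X
  1-simplices (27): PR, PS, PT, PV, PW, PX, QR, QS, QT, QU, QV, QX, RU, RV, RW, RX, SU, SV, SW, SX, TU, TV, TW, TX, UW, UX, VW
  2-simplices (18): PRW, PRX, PSV, PSX, PTV, PTW, QRU, QRV, QSU, QSX, QTV, QTX, RUX, RVW, SUW, SVW, TUW, TUX

Hence C_0 ≅ Z^9, C_1 ≅ Z^27, C_2 ≅ Z^18.

Boundary ∂_1: C_1 → C_0 sends each edge [p,q] (with p < q) to q − p. For instance
  ∂PT = T − P.
As a 9×27 matrix over Z this has rank 8, with invariant factors (1,1,1,1,1,1,1,1).

The boundary map ∂_2: C_2 → C_1 acts by ∂[p,q,r] = [q,r] − [p,r] + [p,q]. For instance
  ∂RUX = UX − RX + RU,
  ∂TUX = UX − TX + TU.
As a 27×18 matrix over Z this has rank 18, with invariant factors (1,1,1,1,1,1,1,1,1,1,1,1,1,1,1,1,1,2).

From H_k ≅ ker(∂_k) / im(∂_{k+1}) we obtain:

  H_0: rank C_0 − rank ∂_1 = 9 − 8 = 1, and the invariant factors of ∂_1 are all 1, so H_0 ≅ Z.

H_0 = Z.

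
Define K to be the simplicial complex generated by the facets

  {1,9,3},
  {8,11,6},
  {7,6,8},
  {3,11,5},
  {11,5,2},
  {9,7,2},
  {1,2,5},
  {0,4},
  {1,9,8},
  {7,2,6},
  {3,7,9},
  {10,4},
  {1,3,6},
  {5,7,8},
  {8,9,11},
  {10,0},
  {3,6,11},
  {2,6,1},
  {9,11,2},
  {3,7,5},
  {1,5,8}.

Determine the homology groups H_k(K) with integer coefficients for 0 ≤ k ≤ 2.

H_0 ≅ Z^2,  H_1 ≅ Z^3,  H_2 ≅ Z.

Fix the vertex order 0 < 1 < 2 < 3 < 4 < 5 < 6 < 7 < 8 < 9 < 10 < 11 and write every simplex with vertices in increasing order. Then dim K = 2 and the simplices of K are:

  0-simplices (12): [0], [1], [2], [3], [4], [5], [6], [7], [8], [9], [10], [11]
  1-simplices (30): (30 of them)
  2-simplices (18): (18 of them)

giving chain groups C_0 ≅ Z^12, C_1 ≅ Z^30, C_2 ≅ Z^18.

∂_1: C_1 → C_0 is given by ∂[p,q] = [q] − [p].
This gives a 12×30 integer matrix of rank 10; reducing to Smith normal form yields diagonal entries (1,1,1,1,1,1,1,1,1,1).

The boundary map ∂_2: C_2 → C_1 maps a triangle to the signed sum of its edges. For instance
  ∂[1,8,9] = [8,9] − [1,9] + [1,8],
  ∂[6,8,11] = [8,11] − [6,11] + [6,8].
This gives a 30×18 integer matrix of rank 17; reducing to Smith normal form yields diagonal entries (1,1,1,1,1,1,1,1,1,1,1,1,1,1,1,1,1).

Computing H_k = (kernel of ∂_k) / (image of ∂_{k+1}):

  H_0: rank C_0 − rank ∂_1 = 12 − 10 = 2, and the invariant factors of ∂_1 are all 1, so H_0 ≅ Z^2.
  H_1: rank ker ∂_1 − rank ∂_2 = (30 − 10) − 17 = 3, and the invariant factors of ∂_2 are all 1, so H_1 ≅ Z^3.
  H_2: rank ker ∂_2 − rank ∂_3 = (18 − 17) − 0 = 1, and there is no ∂_3, so H_2 ≅ Z.

As a check, the Euler characteristic is 12 − 30 + 18 = 0, which agrees with 2 − 3 + 1 = 0.
(K is a triangulation of the disjoint union of the torus T^2 and the circle S^1.)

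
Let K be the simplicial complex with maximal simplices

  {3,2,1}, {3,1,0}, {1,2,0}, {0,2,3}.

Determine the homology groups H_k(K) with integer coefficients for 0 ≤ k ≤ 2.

H_0 ≅ Z,  H_1 = 0,  H_2 ≅ Z.

Take the total order 0 < 1 < 2 < 3 on the vertex set. Then K (dimension 2) consists of the simplices:

  0-simplices (4): [0], [1], [2], [3]
  1-simplices (6): [0,1], [0,2], [0,3], [1,2], [1,3], [2,3]
  2-simplices (4): [0,1,2], [0,1,3], [0,2,3], [1,2,3]

Hence C_0 ≅ Z^4, C_1 ≅ Z^6, C_2 ≅ Z^4.

Boundary ∂_1: C_1 → C_0 maps an edge to its endpoints' difference, ∂[p,q] = q − p.
The 4×6 boundary matrix has rank 3 and Smith normal form diag(1,1,1).

∂_2: C_2 → C_1 acts by ∂[p,q,r] = [q,r] − [p,r] + [p,q]. For instance
  ∂[0,1,2] = [1,2] − [0,2] + [0,1],
  ∂[1,2,3] = [2,3] − [1,3] + [1,2].
This gives a 6×4 integer matrix of rank 3; reducing to Smith normal form yields diagonal entries (1,1,1).

Computing H_k = (kernel of ∂_k) / (image of ∂_{k+1}):

  H_0: rank C_0 − rank ∂_1 = 4 − 3 = 1, and the invariant factors of ∂_1 are all 1, so H_0 = Z.
  H_1: rank ker ∂_1 − rank ∂_2 = (6 − 3) − 3 = 0, and the invariant factors of ∂_2 are all 1, so H_1 = 0.
  H_2: rank ker ∂_2 − rank ∂_3 = (4 − 3) − 0 = 1, and there is no ∂_3, so H_2 = Z.

(K is a triangulation of the 2-sphere S^2.)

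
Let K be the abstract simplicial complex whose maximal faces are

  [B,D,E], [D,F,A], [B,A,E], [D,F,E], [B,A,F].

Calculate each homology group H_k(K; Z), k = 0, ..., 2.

K has 5 vertices, 10 edges, 5 triangles.
rank ∂_0 = 0, rank ∂_1 = 4 ⇒ b_0 = 5 − 0 − 4 = 1; all invariant factors of ∂_1 are 1 so no torsion. So H_0 = Z.
rank ∂_1 = 4, rank ∂_2 = 5 ⇒ b_1 = 10 − 4 − 5 = 1; all invariant factors of ∂_2 are 1 so no torsion. So H_1 = Z.
rank ∂_2 = 5, rank ∂_3 = 0 ⇒ b_2 = 5 − 5 − 0 = 0. So H_2 = 0.

H_0 = Z,  H_1 = Z,  H_2 = 0.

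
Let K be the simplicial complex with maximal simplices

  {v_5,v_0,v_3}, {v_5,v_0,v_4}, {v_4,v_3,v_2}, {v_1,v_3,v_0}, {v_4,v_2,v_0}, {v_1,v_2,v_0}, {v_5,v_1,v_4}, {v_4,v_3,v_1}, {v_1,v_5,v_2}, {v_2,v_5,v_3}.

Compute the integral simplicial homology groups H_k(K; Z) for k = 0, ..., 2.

H_0 = Z,  H_1 = Z_2,  H_2 = 0.

K has 6 vertices, 15 edges, 10 triangles.
rank ∂_0 = 0, rank ∂_1 = 5 ⇒ b_0 = 6 − 0 − 5 = 1; all invariant factors of ∂_1 are 1 so no torsion. So H_0 = Z.
rank ∂_1 = 5, rank ∂_2 = 10 ⇒ b_1 = 15 − 5 − 10 = 0; ∂_2 has invariant factor(s) [2] giving torsion. So H_1 = Z_2.
rank ∂_2 = 10, rank ∂_3 = 0 ⇒ b_2 = 10 − 10 − 0 = 0. So H_2 = 0.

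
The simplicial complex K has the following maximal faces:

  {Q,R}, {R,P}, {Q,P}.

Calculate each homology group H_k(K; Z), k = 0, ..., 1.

H_0 ≅ Z,  H_1 ≅ Z.

We work with the vertex ordering P < Q < R. The simplices of K, each written with vertices in increasing order, are:

  0-simplices (3): P, Q, R
  1-simplices (3): PQ, PR, QR

so the chain groups are C_0 ≅ Z^3, C_1 ≅ Z^3.

∂_1: C_1 → C_0 maps an edge to its endpoints' difference, ∂[p,q] = q − p. For instance
  ∂PR = R − P.
This gives a 3×3 integer matrix of rank 2; reducing to Smith normal form yields diagonal entries (1,1).

Computing H_k = (kernel of ∂_k) / (image of ∂_{k+1}):

  H_0: rank C_0 − rank ∂_1 = 3 − 2 = 1, and the invariant factors of ∂_1 are all 1, so H_0 ≅ Z.
  H_1: rank ker ∂_1 − rank ∂_2 = (3 − 2) − 0 = 1, and there is no ∂_2, so H_1 ≅ Z.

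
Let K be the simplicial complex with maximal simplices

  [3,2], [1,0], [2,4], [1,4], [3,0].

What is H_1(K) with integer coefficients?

Fix the vertex order 0 < 1 < 2 < 3 < 4 and write every simplex with vertices in increasing order. Then dim K = 1 and the simplices of K are:

  0-simplices (5): [0], [1], [2], [3], [4]
  1-simplices (5): [0,1], [0,3], [1,4], [2,3], [2,4]

giving chain groups C_0 ≅ Z^5, C_1 ≅ Z^5.

Boundary ∂_1: C_1 → C_0 is given by ∂[p,q] = [q] − [p]. For instance
  ∂[2,4] = [4] − [2].
This gives a 5×5 integer matrix of rank 4; reducing to Smith normal form yields diagonal entries (1,1,1,1).

Now H_k = ker ∂_k / im ∂_{k+1}, so:

  H_1: rank ker ∂_1 − rank ∂_2 = (5 − 4) − 0 = 1, and there is no ∂_2, so H_1 = Z.

H_1 = Z.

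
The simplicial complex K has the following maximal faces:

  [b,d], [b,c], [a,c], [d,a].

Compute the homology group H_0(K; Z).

Fix the vertex order a < b < c < d and write every simplex with vertices in increasing order. Then dim K = 1 and the simplices of K are:

  0-simplices (4): a, b, c, d
  1-simplices (4): ac, ad, bc, bd

giving chain groups C_0 ≅ Z^4, C_1 ≅ Z^4.

The boundary map ∂_1: C_1 → C_0 is given by ∂[p,q] = [q] − [p]. For instance
  ∂bc = c − b.
As a 4×4 matrix over Z this has rank 3, with invariant factors (1,1,1).

Reading off H_k = ker ∂_k / im ∂_{k+1}:

  H_0: rank C_0 − rank ∂_1 = 4 − 3 = 1, and the invariant factors of ∂_1 are all 1, so H_0 = Z.

H_0 = Z.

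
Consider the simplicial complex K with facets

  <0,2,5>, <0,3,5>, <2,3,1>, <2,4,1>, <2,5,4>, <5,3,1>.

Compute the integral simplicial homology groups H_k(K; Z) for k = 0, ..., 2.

We work with the vertex ordering 0 < 1 < 2 < 3 < 4 < 5. The simplices of K, each written with vertices in increasing order, are:

  0-simplices (6): [0], [1], [2], [3], [4], [5]
  1-simplices (12): [0,2], [0,3], [0,5], [1,2], [1,3], [1,4], [1,5], [2,3], [2,4], [2,5], [3,5], [4,5]
  2-simplices (6): [0,2,5], [0,3,5], [1,2,3], [1,2,4], [1,3,5], [2,4,5]

giving chain groups C_0 ≅ Z^6, C_1 ≅ Z^12, C_2 ≅ Z^6.

∂_1: C_1 → C_0 sends each edge [p,q] (with p < q) to q − p.
As a 6×12 matrix over Z this has rank 5, with invariant factors (1,1,1,1,1).

Boundary ∂_2: C_2 → C_1 maps a triangle to the signed sum of its edges. For instance
  ∂[2,4,5] = [4,5] − [2,5] + [2,4],
  ∂[1,2,4] = [2,4] − [1,4] + [1,2].
The 12×6 boundary matrix has rank 6 and Smith normal form diag(1,1,1,1,1,1).

Computing H_k = (kernel of ∂_k) / (image of ∂_{k+1}):

  H_0: rank C_0 − rank ∂_1 = 6 − 5 = 1, and the invariant factors of ∂_1 are all 1, so H_0 = Z.
  H_1: rank ker ∂_1 − rank ∂_2 = (12 − 5) − 6 = 1, and the invariant factors of ∂_2 are all 1, so H_1 = Z.
  H_2: rank ker ∂_2 − rank ∂_3 = (6 − 6) − 0 = 0, and there is no ∂_3, so H_2 = 0.

(K is a triangulation of the cylinder S^1 x I.)

H_0 = Z,  H_1 = Z,  H_2 = 0.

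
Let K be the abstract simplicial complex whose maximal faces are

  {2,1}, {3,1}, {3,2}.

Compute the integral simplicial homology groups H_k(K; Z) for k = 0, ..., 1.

H_0 = Z,  H_1 = Z.

Fix the vertex order 1 < 2 < 3 and write every simplex with vertices in increasing order. Then dim K = 1 and the simplices of K are:

  0-simplices (3): [1], [2], [3]
  1-simplices (3): [1,2], [1,3], [2,3]

Hence C_0 ≅ Z^3, C_1 ≅ Z^3.

Boundary ∂_1: C_1 → C_0 is given by ∂[p,q] = [q] − [p].
As a 3×3 matrix over Z this has rank 2, with invariant factors (1,1).

Now H_k = ker ∂_k / im ∂_{k+1}, so:

  H_0: rank C_0 − rank ∂_1 = 3 − 2 = 1, and the invariant factors of ∂_1 are all 1, so H_0 = Z.
  H_1: rank ker ∂_1 − rank ∂_2 = (3 − 2) − 0 = 1, and there is no ∂_2, so H_1 = Z.

As a check, the Euler characteristic is 3 − 3 = 0, which agrees with 1 − 1 = 0.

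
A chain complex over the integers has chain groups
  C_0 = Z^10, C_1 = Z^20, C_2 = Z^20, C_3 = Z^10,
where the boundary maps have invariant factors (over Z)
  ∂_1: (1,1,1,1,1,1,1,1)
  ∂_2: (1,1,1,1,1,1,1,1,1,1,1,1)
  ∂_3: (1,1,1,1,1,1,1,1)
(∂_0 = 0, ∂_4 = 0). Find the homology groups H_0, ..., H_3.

H_0 ≅ Z^2,  H_1 = 0,  H_2 = 0,  H_3 ≅ Z^2.

H_0: b_0 = 10 − 0 − 8 = 2; torsion from ∂_1 factors > 1: none. So H_0 ≅ Z^2.
H_1: b_1 = 20 − 8 − 12 = 0; torsion from ∂_2 factors > 1: none. So H_1 ≅ 0.
H_2: b_2 = 20 − 12 − 8 = 0; torsion from ∂_3 factors > 1: none. So H_2 ≅ 0.
H_3: b_3 = 10 − 8 − 0 = 2; torsion from ∂_4 factors > 1: none. So H_3 ≅ Z^2.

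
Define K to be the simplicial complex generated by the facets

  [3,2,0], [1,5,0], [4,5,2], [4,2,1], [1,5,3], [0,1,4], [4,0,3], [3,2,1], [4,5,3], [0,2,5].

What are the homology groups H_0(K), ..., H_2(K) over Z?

H_0 ≅ Z,  H_1 ≅ Z/2Z,  H_2 = 0.

Fix the vertex order 0 < 1 < 2 < 3 < 4 < 5 and write every simplex with vertices in increasing order. Then dim K = 2 and the simplices of K are:

  0-simplices (6): [0], [1], [2], [3], [4], [5]
  1-simplices (15): [0,1], [0,2], [0,3], [0,4], [0,5], [1,2], [1,3], [1,4], [1,5], [2,3], [2,4], [2,5], [3,4], [3,5], [4,5]
  2-simplices (10): [0,1,4], [0,1,5], [0,2,3], [0,2,5], [0,3,4], [1,2,3], [1,2,4], [1,3,5], [2,4,5], [3,4,5]

giving chain groups C_0 ≅ Z^6, C_1 ≅ Z^15, C_2 ≅ Z^10.

Boundary ∂_1: C_1 → C_0 is given by ∂[p,q] = [q] − [p]. For instance
  ∂[0,2] = [2] − [0].
As a 6×15 matrix over Z this has rank 5, with invariant factors (1,1,1,1,1).

The boundary map ∂_2: C_2 → C_1 acts by ∂[p,q,r] = [q,r] − [p,r] + [p,q]. For instance
  ∂[0,1,4] = [1,4] − [0,4] + [0,1],
  ∂[0,3,4] = [3,4] − [0,4] + [0,3].
This gives a 15×10 integer matrix of rank 10; reducing to Smith normal form yields diagonal entries (1,1,1,1,1,1,1,1,1,2).

Reading off H_k = ker ∂_k / im ∂_{k+1}:

  H_0: rank C_0 − rank ∂_1 = 6 − 5 = 1, and the invariant factors of ∂_1 are all 1, so H_0 = Z.
  H_1: rank ker ∂_1 − rank ∂_2 = (15 − 5) − 10 = 0, and ∂_2 has invariant factor 2 > 1, so H_1 = Z/2Z.
  H_2: rank ker ∂_2 − rank ∂_3 = (10 − 10) − 0 = 0, and there is no ∂_3, so H_2 = 0.

As a check, the Euler characteristic is 6 − 15 + 10 = 1, which agrees with 1 − 0 + 0 = 1.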